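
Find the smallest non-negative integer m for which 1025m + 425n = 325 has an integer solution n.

14

gcd(1025, 425) = 25 (Euclid: 1025 = 2·425 + 175; 425 = 2·175 + 75; 175 = 2·75 + 25; 75 = 3·25 + 0), and 25 | 325.
Extended Euclid: 1025·(5) + 425·(-12) = 25. Scale by 13: m₀ = 65.
General solution m = m₀ + 17t; reducing mod 17 gives m = 14 (and n = -33).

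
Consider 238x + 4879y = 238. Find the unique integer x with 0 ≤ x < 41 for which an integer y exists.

Euclid: 4879 = 20·238 + 119; 238 = 2·119 + 0 → gcd = 119; 238 = 119·2.
Back-substitution yields 238·(-20) + 4879·(1) = 119, so one solution is x = -20·2 = -40, y = 1·2 = 2.
Solutions in x differ by 4879/119 = 41; the one in [0, 41) is -40 mod 41 = 1.

1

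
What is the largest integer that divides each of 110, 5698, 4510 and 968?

110 = 2 · 5 · 11; 5698 = 2 · 7 · 11 · 37; 4510 = 2 · 5 · 11 · 41; 968 = 2³ · 11²
gcd takes min exponent of each prime: 2 · 11 = 22

22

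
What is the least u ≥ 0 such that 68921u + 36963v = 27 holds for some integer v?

14283

Euclid: 68921 = 1·36963 + 31958; 36963 = 1·31958 + 5005; 31958 = 6·5005 + 1928; 5005 = 2·1928 + 1149; 1928 = 1·1149 + 779; 1149 = 1·779 + 370; 779 = 2·370 + 39; 370 = 9·39 + 19; 39 = 2·19 + 1; 19 = 19·1 + 0 → gcd = 1; 27 = 1·27.
Back-substitution yields 68921·(1898) + 36963·(-3539) = 1, so one solution is u = 1898·27 = 51246, v = -3539·27 = -95553.
Solutions in u differ by 36963/1 = 36963; the one in [0, 36963) is 51246 mod 36963 = 14283.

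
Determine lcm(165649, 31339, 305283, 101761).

165649 = 11² · 37²; 31339 = 7 · 11² · 37; 305283 = 3 · 11² · 29²; 101761 = 11² · 29²
lcm takes max exponent of each prime: 3 · 7 · 11² · 29² · 37² = 2925526989

2925526989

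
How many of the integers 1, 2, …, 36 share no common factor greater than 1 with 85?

Prime factors of 85: 5, 17. Count integers ≤ 36 divisible by none of them.
By inclusion–exclusion: 36 − ⌊36/5⌋ − ⌊36/17⌋ + ⌊36/85⌋ = 27.

27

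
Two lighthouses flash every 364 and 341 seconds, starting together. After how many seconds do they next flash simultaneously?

364 = 2² · 7 · 13; 341 = 11 · 31
max exponents: 2² · 7 · 11 · 13 · 31 = 124124

124124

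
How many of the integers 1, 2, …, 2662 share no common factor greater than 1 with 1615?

1900

1615 = 5·17·19. Inclusion–exclusion on these primes:
2662 − ⌊2662/5⌋ − ⌊2662/17⌋ − ⌊2662/19⌋ + ⌊2662/85⌋ + ⌊2662/95⌋ + ⌊2662/323⌋ − ⌊2662/1615⌋ = 1900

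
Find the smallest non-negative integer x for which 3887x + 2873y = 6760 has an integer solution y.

gcd(3887, 2873) = 169 (Euclid: 3887 = 1·2873 + 1014; 2873 = 2·1014 + 845; 1014 = 1·845 + 169; 845 = 5·169 + 0), and 169 | 6760.
Extended Euclid: 3887·(3) + 2873·(-4) = 169. Scale by 40: x₀ = 120.
General solution x = x₀ + 17t; reducing mod 17 gives x = 1 (and y = 1).

1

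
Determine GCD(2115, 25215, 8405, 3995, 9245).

5

gcd(2115, 25215): 25215 = 11·2115 + 1950; 2115 = 1·1950 + 165; 1950 = 11·165 + 135; 165 = 1·135 + 30; 135 = 4·30 + 15; 30 = 2·15 + 0 → 15
gcd(15, 8405): 8405 = 560·15 + 5; 15 = 3·5 + 0 → 5
gcd(5, 3995): 3995 = 799·5 + 0 → 5
gcd(5, 9245): 9245 = 1849·5 + 0 → 5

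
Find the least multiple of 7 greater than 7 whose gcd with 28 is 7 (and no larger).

21

28 = 7·4. Any a with gcd(a, 28) = 7 is a multiple of 7, say 7s, with s coprime to 4.
Need s > 7/7, so s ≥ 2. First s ≥ 2 with gcd(s, 4) = 1 is s = 3. Thus a = 7·3 = 21.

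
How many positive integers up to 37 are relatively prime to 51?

Prime factors of 51: 3, 17. Count integers ≤ 37 divisible by none of them.
By inclusion–exclusion: 37 − ⌊37/3⌋ − ⌊37/17⌋ + ⌊37/51⌋ = 23.

23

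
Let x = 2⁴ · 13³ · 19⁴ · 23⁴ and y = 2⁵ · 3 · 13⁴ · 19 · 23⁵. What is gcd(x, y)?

min exponent per shared prime: 2⁴ · 13³ · 19 · 23⁴ = 186902445808

186902445808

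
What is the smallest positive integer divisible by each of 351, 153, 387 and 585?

351 = 3³ · 13; 153 = 3² · 17; 387 = 3² · 43; 585 = 3² · 5 · 13
lcm takes max exponent of each prime: 3³ · 5 · 13 · 17 · 43 = 1282905

1282905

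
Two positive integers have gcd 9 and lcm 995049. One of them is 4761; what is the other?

1881

Using ab = gcd(a,b)·lcm(a,b) = 9·995049 = 8955441, we get b = 8955441/4761 = 1881.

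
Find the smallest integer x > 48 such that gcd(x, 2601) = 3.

2601 = 3·867. Any x with gcd(x, 2601) = 3 is a multiple of 3, say 3s, with s coprime to 867.
Need s > 48/3, so s ≥ 17. First s ≥ 17 with gcd(s, 867) = 1 is s = 19. Thus x = 3·19 = 57.

57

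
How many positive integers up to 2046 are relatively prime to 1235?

1432

1235 = 5·13·19. Inclusion–exclusion on these primes:
2046 − ⌊2046/5⌋ − ⌊2046/13⌋ − ⌊2046/19⌋ + ⌊2046/65⌋ + ⌊2046/95⌋ + ⌊2046/247⌋ − ⌊2046/1235⌋ = 1432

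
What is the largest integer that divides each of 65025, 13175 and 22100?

gcd(65025, 13175): 65025 = 4·13175 + 12325; 13175 = 1·12325 + 850; 12325 = 14·850 + 425; 850 = 2·425 + 0 → 425
gcd(425, 22100): 22100 = 52·425 + 0 → 425

425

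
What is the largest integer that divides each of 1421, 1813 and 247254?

49

gcd(1421, 1813): 1813 = 1·1421 + 392; 1421 = 3·392 + 245; 392 = 1·245 + 147; 245 = 1·147 + 98; 147 = 1·98 + 49; 98 = 2·49 + 0 → 49
gcd(49, 247254): 247254 = 5046·49 + 0 → 49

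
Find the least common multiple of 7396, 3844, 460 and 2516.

7396 = 2² · 43²; 3844 = 2² · 31²; 460 = 2² · 5 · 23; 2516 = 2² · 17 · 37
lcm takes max exponent of each prime: 2² · 5 · 17 · 23 · 31² · 37 · 43² = 514125063260

514125063260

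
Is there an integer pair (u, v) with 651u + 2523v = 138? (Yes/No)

gcd(651, 2523): 2523 = 3·651 + 570; 651 = 1·570 + 81; 570 = 7·81 + 3; 81 = 27·3 + 0 → 3
3 divides 138, so a solution exists.

Yes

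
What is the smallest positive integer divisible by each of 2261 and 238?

gcd first: 2261 = 9·238 + 119; 238 = 2·119 + 0 → gcd = 119
lcm = 2261·238/gcd = 538118/119 = 4522

4522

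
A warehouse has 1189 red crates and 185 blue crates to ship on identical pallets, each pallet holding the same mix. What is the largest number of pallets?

1189 = 29 · 41
185 = 5 · 37
Common: 1 = 1

1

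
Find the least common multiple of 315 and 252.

315 = 3² · 5 · 7; 252 = 2² · 3² · 7
max exponents: 2² · 3² · 5 · 7 = 1260

1260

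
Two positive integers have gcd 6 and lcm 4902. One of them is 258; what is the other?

114

Using mn = gcd(m,n)·lcm(m,n) = 6·4902 = 29412, we get n = 29412/258 = 114.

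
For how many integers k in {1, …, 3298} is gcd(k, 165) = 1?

Prime factors of 165: 3, 5, 11. Count integers ≤ 3298 divisible by none of them.
By inclusion–exclusion: 3298 − ⌊3298/3⌋ − ⌊3298/5⌋ − ⌊3298/11⌋ + ⌊3298/15⌋ + ⌊3298/33⌋ + ⌊3298/55⌋ − ⌊3298/165⌋ = 1599.

1599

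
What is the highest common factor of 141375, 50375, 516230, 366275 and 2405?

65

141375 = 3 · 5³ · 13 · 29; 50375 = 5³ · 13 · 31; 516230 = 2 · 5 · 11 · 13 · 19²; 366275 = 5² · 7² · 13 · 23; 2405 = 5 · 13 · 37
gcd takes min exponent of each prime: 5 · 13 = 65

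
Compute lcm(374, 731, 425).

402050

374 = 2 · 11 · 17; 731 = 17 · 43; 425 = 5² · 17
lcm takes max exponent of each prime: 2 · 5² · 11 · 17 · 43 = 402050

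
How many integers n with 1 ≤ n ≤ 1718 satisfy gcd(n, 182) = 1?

Prime factors of 182: 2, 7, 13. Count integers ≤ 1718 divisible by none of them.
By inclusion–exclusion: 1718 − ⌊1718/2⌋ − ⌊1718/7⌋ − ⌊1718/13⌋ + ⌊1718/14⌋ + ⌊1718/26⌋ + ⌊1718/91⌋ − ⌊1718/182⌋ = 679.

679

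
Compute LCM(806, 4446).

gcd first: 4446 = 5·806 + 416; 806 = 1·416 + 390; 416 = 1·390 + 26; 390 = 15·26 + 0 → gcd = 26
lcm = 806·4446/gcd = 3583476/26 = 137826

137826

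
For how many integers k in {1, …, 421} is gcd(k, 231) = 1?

231 = 3·7·11. Inclusion–exclusion on these primes:
421 − ⌊421/3⌋ − ⌊421/7⌋ − ⌊421/11⌋ + ⌊421/21⌋ + ⌊421/33⌋ + ⌊421/77⌋ − ⌊421/231⌋ = 219

219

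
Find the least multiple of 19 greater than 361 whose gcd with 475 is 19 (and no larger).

399

Multiples of 19 above 361: 19·20, 19·21, … . Need the cofactor coprime to 475/19 = 25.
Checking s = 20, 21, … the first with gcd(s, 25) = 1 is s = 21, giving 399.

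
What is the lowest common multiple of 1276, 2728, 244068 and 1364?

1276 = 2² · 11 · 29; 2728 = 2³ · 11 · 31; 244068 = 2² · 3 · 11 · 43²; 1364 = 2² · 11 · 31
lcm takes max exponent of each prime: 2³ · 3 · 11 · 29 · 31 · 43² = 438834264

438834264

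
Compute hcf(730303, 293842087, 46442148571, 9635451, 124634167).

730303 = 7 · 17² · 19²; 293842087 = 7 · 11² · 19² · 31²; 46442148571 = 7 · 13 · 19² · 29² · 41²; 9635451 = 3 · 7 · 19² · 31 · 41; 124634167 = 7 · 19² · 31 · 37 · 43
gcd takes min exponent of each prime: 7 · 19² = 2527

2527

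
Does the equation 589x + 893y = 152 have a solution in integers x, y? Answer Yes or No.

Yes

gcd(589, 893): 893 = 1·589 + 304; 589 = 1·304 + 285; 304 = 1·285 + 19; 285 = 15·19 + 0 → 19
19 divides 152, so a solution exists.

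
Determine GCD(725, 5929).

1

Euclid: 5929 = 8·725 + 129; 725 = 5·129 + 80; 129 = 1·80 + 49; 80 = 1·49 + 31; 49 = 1·31 + 18; 31 = 1·18 + 13; 18 = 1·13 + 5; 13 = 2·5 + 3; 5 = 1·3 + 2; 3 = 1·2 + 1; 2 = 2·1 + 0. Last nonzero remainder: 1.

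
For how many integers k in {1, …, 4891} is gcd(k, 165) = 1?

2372

Prime factors of 165: 3, 5, 11. Count integers ≤ 4891 divisible by none of them.
By inclusion–exclusion: 4891 − ⌊4891/3⌋ − ⌊4891/5⌋ − ⌊4891/11⌋ + ⌊4891/15⌋ + ⌊4891/33⌋ + ⌊4891/55⌋ − ⌊4891/165⌋ = 2372.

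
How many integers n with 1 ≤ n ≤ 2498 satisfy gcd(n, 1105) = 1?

Prime factors of 1105: 5, 13, 17. Count integers ≤ 2498 divisible by none of them.
By inclusion–exclusion: 2498 − ⌊2498/5⌋ − ⌊2498/13⌋ − ⌊2498/17⌋ + ⌊2498/65⌋ + ⌊2498/85⌋ + ⌊2498/221⌋ − ⌊2498/1105⌋ = 1737.

1737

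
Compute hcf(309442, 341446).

Euclid: 341446 = 1·309442 + 32004; 309442 = 9·32004 + 21406; 32004 = 1·21406 + 10598; 21406 = 2·10598 + 210; 10598 = 50·210 + 98; 210 = 2·98 + 14; 98 = 7·14 + 0. Last nonzero remainder: 14.

14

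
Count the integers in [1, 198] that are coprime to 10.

79

Prime factors of 10: 2, 5. Count integers ≤ 198 divisible by none of them.
By inclusion–exclusion: 198 − ⌊198/2⌋ − ⌊198/5⌋ + ⌊198/10⌋ = 79.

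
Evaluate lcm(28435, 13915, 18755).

20274155

28435 = 5 · 11² · 47; 13915 = 5 · 11² · 23; 18755 = 5 · 11² · 31
lcm takes max exponent of each prime: 5 · 11² · 23 · 31 · 47 = 20274155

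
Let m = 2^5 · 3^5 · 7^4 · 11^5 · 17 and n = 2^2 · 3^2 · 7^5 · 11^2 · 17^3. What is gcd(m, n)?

min exponent per shared prime: 2^2 · 3^2 · 7^4 · 11^2 · 17 = 177798852

177798852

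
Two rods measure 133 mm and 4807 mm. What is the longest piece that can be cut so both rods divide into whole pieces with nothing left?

19

Euclid: 4807 = 36·133 + 19; 133 = 7·19 + 0. Last nonzero remainder: 19.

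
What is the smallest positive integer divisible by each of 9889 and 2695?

gcd first: 9889 = 3·2695 + 1804; 2695 = 1·1804 + 891; 1804 = 2·891 + 22; 891 = 40·22 + 11; 22 = 2·11 + 0 → gcd = 11
lcm = 9889·2695/gcd = 26650855/11 = 2422805

2422805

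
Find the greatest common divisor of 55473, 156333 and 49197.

3

gcd(55473, 156333): 156333 = 2·55473 + 45387; 55473 = 1·45387 + 10086; 45387 = 4·10086 + 5043; 10086 = 2·5043 + 0 → 5043
gcd(5043, 49197): 49197 = 9·5043 + 3810; 5043 = 1·3810 + 1233; 3810 = 3·1233 + 111; 1233 = 11·111 + 12; 111 = 9·12 + 3; 12 = 4·3 + 0 → 3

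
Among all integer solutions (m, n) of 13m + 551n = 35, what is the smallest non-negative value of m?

257

gcd(13, 551) = 1 (Euclid: 551 = 42·13 + 5; 13 = 2·5 + 3; 5 = 1·3 + 2; 3 = 1·2 + 1; 2 = 2·1 + 0), and 1 | 35.
Extended Euclid: 13·(212) + 551·(-5) = 1. Scale by 35: m₀ = 7420.
General solution m = m₀ + 551t; reducing mod 551 gives m = 257 (and n = -6).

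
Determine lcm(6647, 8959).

206057

6647 = 17² · 23; 8959 = 17² · 31
max exponents: 17² · 23 · 31 = 206057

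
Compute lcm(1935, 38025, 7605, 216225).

1571307075

lcm(1935, 38025) = 1935·38025/gcd = 73578375/45 = 1635075
lcm(1635075, 7605) = 1635075·7605/gcd = 12434745375/7605 = 1635075
lcm(1635075, 216225) = 1635075·216225/gcd = 353544091875/225 = 1571307075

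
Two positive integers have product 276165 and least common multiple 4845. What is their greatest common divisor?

From gcd × lcm = pq: gcd = 276165 / 4845 = 57.

57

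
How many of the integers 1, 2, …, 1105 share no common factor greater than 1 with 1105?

Prime factors of 1105: 5, 13, 17. Count integers ≤ 1105 divisible by none of them.
By inclusion–exclusion: 1105 − ⌊1105/5⌋ − ⌊1105/13⌋ − ⌊1105/17⌋ + ⌊1105/65⌋ + ⌊1105/85⌋ + ⌊1105/221⌋ − ⌊1105/1105⌋ = 768.

768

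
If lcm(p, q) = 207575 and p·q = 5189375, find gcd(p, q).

25

gcd·lcm = product, so gcd = 5189375/207575 = 25.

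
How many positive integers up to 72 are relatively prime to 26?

26 = 2·13. Inclusion–exclusion on these primes:
72 − ⌊72/2⌋ − ⌊72/13⌋ + ⌊72/26⌋ = 33

33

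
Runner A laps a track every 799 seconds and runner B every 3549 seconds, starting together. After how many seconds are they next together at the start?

799 = 17 · 47; 3549 = 3 · 7 · 13²
max exponents: 3 · 7 · 13² · 17 · 47 = 2835651

2835651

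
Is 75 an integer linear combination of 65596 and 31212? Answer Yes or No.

No

gcd(65596, 31212): 65596 = 2·31212 + 3172; 31212 = 9·3172 + 2664; 3172 = 1·2664 + 508; 2664 = 5·508 + 124; 508 = 4·124 + 12; 124 = 10·12 + 4; 12 = 3·4 + 0 → 4
4 does not divide 75, so a solution does not exist.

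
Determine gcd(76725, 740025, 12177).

gcd(76725, 740025): 740025 = 9·76725 + 49500; 76725 = 1·49500 + 27225; 49500 = 1·27225 + 22275; 27225 = 1·22275 + 4950; 22275 = 4·4950 + 2475; 4950 = 2·2475 + 0 → 2475
gcd(2475, 12177): 12177 = 4·2475 + 2277; 2475 = 1·2277 + 198; 2277 = 11·198 + 99; 198 = 2·99 + 0 → 99

99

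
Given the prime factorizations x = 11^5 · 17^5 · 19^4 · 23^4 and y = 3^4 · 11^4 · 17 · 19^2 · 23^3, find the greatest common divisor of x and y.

1093227057439

min exponent per shared prime: 11^4 · 17 · 19^2 · 23^3 = 1093227057439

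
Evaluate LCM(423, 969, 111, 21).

35386911

lcm(423, 969) = 423·969/gcd = 409887/3 = 136629
lcm(136629, 111) = 136629·111/gcd = 15165819/3 = 5055273
lcm(5055273, 21) = 5055273·21/gcd = 106160733/3 = 35386911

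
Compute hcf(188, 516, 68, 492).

gcd(188, 516): 516 = 2·188 + 140; 188 = 1·140 + 48; 140 = 2·48 + 44; 48 = 1·44 + 4; 44 = 11·4 + 0 → 4
gcd(4, 68): 68 = 17·4 + 0 → 4
gcd(4, 492): 492 = 123·4 + 0 → 4

4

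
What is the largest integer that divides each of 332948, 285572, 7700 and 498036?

28

gcd(332948, 285572): 332948 = 1·285572 + 47376; 285572 = 6·47376 + 1316; 47376 = 36·1316 + 0 → 1316
gcd(1316, 7700): 7700 = 5·1316 + 1120; 1316 = 1·1120 + 196; 1120 = 5·196 + 140; 196 = 1·140 + 56; 140 = 2·56 + 28; 56 = 2·28 + 0 → 28
gcd(28, 498036): 498036 = 17787·28 + 0 → 28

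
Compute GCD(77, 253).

11

Euclid: 253 = 3·77 + 22; 77 = 3·22 + 11; 22 = 2·11 + 0. Last nonzero remainder: 11.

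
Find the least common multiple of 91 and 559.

3913

91 = 7 · 13; 559 = 13 · 43
max exponents: 7 · 13 · 43 = 3913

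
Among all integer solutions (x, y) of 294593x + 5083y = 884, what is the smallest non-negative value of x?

Reduce mod 5083: 294593x ≡ 884 (mod 5083). With g = gcd(294593, 5083) = 221 dividing 884, divide through: 1333x ≡ 4 (mod 23).
Since gcd(1333, 23) = 1, x ≡ 4·(1333)⁻¹ ≡ 19 (mod 23). Smallest non-negative: 19.

19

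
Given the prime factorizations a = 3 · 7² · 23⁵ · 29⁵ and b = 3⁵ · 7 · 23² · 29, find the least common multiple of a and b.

1571923921960490049

max exponent per prime: 3⁵ · 7² · 23⁵ · 29⁵ = 1571923921960490049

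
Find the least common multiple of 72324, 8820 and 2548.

72324 = 2² · 3² · 7² · 41; 8820 = 2² · 3² · 5 · 7²; 2548 = 2² · 7² · 13
lcm takes max exponent of each prime: 2² · 3² · 5 · 7² · 13 · 41 = 4701060

4701060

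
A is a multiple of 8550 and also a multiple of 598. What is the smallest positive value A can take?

2556450

8550 = 2 · 3² · 5² · 19; 598 = 2 · 13 · 23
max exponents: 2 · 3² · 5² · 13 · 19 · 23 = 2556450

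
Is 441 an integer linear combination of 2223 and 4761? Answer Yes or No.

Yes

By Bézout, 2223u + 4761v = 441 has integer solutions iff gcd(2223, 4761) | 441.
Euclid: 4761 = 2·2223 + 315; 2223 = 7·315 + 18; 315 = 17·18 + 9; 18 = 2·9 + 0. gcd = 9; 441 mod 9 = 0. Yes.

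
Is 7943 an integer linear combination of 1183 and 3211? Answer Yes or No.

Yes

By Bézout, 1183x − 3211y = 7943 has integer solutions iff gcd(1183, 3211) | 7943.
Euclid: 3211 = 2·1183 + 845; 1183 = 1·845 + 338; 845 = 2·338 + 169; 338 = 2·169 + 0. gcd = 169; 7943 mod 169 = 0. Yes.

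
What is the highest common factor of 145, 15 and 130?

gcd(145, 15): 145 = 9·15 + 10; 15 = 1·10 + 5; 10 = 2·5 + 0 → 5
gcd(5, 130): 130 = 26·5 + 0 → 5

5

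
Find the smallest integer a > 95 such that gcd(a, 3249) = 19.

Multiples of 19 above 95: 19·6, 19·7, … . Need the cofactor coprime to 3249/19 = 171.
Checking s = 6, 7, … the first with gcd(s, 171) = 1 is s = 7, giving 133.

133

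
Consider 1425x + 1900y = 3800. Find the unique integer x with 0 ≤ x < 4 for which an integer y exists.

Euclid: 1900 = 1·1425 + 475; 1425 = 3·475 + 0 → gcd = 475; 3800 = 475·8.
Back-substitution yields 1425·(-1) + 1900·(1) = 475, so one solution is x = -1·8 = -8, y = 1·8 = 8.
Solutions in x differ by 1900/475 = 4; the one in [0, 4) is -8 mod 4 = 0.

0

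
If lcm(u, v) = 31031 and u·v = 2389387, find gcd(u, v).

gcd·lcm = product, so gcd = 2389387/31031 = 77.

77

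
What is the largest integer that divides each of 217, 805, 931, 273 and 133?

7

gcd(217, 805): 805 = 3·217 + 154; 217 = 1·154 + 63; 154 = 2·63 + 28; 63 = 2·28 + 7; 28 = 4·7 + 0 → 7
gcd(7, 931): 931 = 133·7 + 0 → 7
gcd(7, 273): 273 = 39·7 + 0 → 7
gcd(7, 133): 133 = 19·7 + 0 → 7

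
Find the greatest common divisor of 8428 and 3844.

4

8428 = 2² · 7² · 43
3844 = 2² · 31²
Common: 2² = 4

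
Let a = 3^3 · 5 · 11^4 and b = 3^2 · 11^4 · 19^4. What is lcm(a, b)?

257584017735

max exponent per prime: 3^3 · 5 · 11^4 · 19^4 = 257584017735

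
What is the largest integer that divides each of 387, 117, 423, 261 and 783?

gcd(387, 117): 387 = 3·117 + 36; 117 = 3·36 + 9; 36 = 4·9 + 0 → 9
gcd(9, 423): 423 = 47·9 + 0 → 9
gcd(9, 261): 261 = 29·9 + 0 → 9
gcd(9, 783): 783 = 87·9 + 0 → 9

9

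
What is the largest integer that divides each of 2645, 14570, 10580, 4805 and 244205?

5

gcd(2645, 14570): 14570 = 5·2645 + 1345; 2645 = 1·1345 + 1300; 1345 = 1·1300 + 45; 1300 = 28·45 + 40; 45 = 1·40 + 5; 40 = 8·5 + 0 → 5
gcd(5, 10580): 10580 = 2116·5 + 0 → 5
gcd(5, 4805): 4805 = 961·5 + 0 → 5
gcd(5, 244205): 244205 = 48841·5 + 0 → 5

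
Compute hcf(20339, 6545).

Euclid: 20339 = 3·6545 + 704; 6545 = 9·704 + 209; 704 = 3·209 + 77; 209 = 2·77 + 55; 77 = 1·55 + 22; 55 = 2·22 + 11; 22 = 2·11 + 0. Last nonzero remainder: 11.

11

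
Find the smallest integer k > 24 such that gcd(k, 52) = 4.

gcd(k, 52) = 4 forces 4 | k; write k = 4s. Then gcd(4s, 4·13) = 4·gcd(s, 13), so need gcd(s, 13) = 1.
4s > 24 gives s ≥ 7. The least s ≥ 7 coprime to 13 is 7, so k = 4·7 = 28.

28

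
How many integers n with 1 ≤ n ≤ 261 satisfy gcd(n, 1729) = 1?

1729 = 7·13·19. Inclusion–exclusion on these primes:
261 − ⌊261/7⌋ − ⌊261/13⌋ − ⌊261/19⌋ + ⌊261/91⌋ + ⌊261/133⌋ + ⌊261/247⌋ − ⌊261/1729⌋ = 195

195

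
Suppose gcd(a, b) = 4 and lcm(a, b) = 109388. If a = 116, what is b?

Using ab = gcd(a,b)·lcm(a,b) = 4·109388 = 437552, we get b = 437552/116 = 3772.

3772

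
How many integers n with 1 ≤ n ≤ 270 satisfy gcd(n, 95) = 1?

95 = 5·19. Inclusion–exclusion on these primes:
270 − ⌊270/5⌋ − ⌊270/19⌋ + ⌊270/95⌋ = 204

204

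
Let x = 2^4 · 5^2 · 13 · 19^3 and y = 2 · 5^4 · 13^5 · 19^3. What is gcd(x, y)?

4458350

min exponent per shared prime: 2 · 5^2 · 13 · 19^3 = 4458350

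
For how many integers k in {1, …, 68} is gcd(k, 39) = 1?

Prime factors of 39: 3, 13. Count integers ≤ 68 divisible by none of them.
By inclusion–exclusion: 68 − ⌊68/3⌋ − ⌊68/13⌋ + ⌊68/39⌋ = 42.

42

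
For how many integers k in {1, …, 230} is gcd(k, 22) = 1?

22 = 2·11. Inclusion–exclusion on these primes:
230 − ⌊230/2⌋ − ⌊230/11⌋ + ⌊230/22⌋ = 105

105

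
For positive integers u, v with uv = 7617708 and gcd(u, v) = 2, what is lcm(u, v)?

gcd·lcm = product, so lcm = 7617708/2 = 3808854.

3808854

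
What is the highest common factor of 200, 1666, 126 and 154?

200 = 2³ · 5²; 1666 = 2 · 7² · 17; 126 = 2 · 3² · 7; 154 = 2 · 7 · 11
gcd takes min exponent of each prime: 2 = 2

2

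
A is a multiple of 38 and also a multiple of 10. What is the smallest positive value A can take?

190

gcd first: 38 = 3·10 + 8; 10 = 1·8 + 2; 8 = 4·2 + 0 → gcd = 2
lcm = 38·10/gcd = 380/2 = 190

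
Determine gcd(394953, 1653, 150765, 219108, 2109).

gcd(394953, 1653): 394953 = 238·1653 + 1539; 1653 = 1·1539 + 114; 1539 = 13·114 + 57; 114 = 2·57 + 0 → 57
gcd(57, 150765): 150765 = 2645·57 + 0 → 57
gcd(57, 219108): 219108 = 3844·57 + 0 → 57
gcd(57, 2109): 2109 = 37·57 + 0 → 57

57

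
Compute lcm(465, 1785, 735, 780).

20141940

lcm(465, 1785) = 465·1785/gcd = 830025/15 = 55335
lcm(55335, 735) = 55335·735/gcd = 40671225/105 = 387345
lcm(387345, 780) = 387345·780/gcd = 302129100/15 = 20141940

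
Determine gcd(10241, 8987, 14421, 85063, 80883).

gcd(10241, 8987): 10241 = 1·8987 + 1254; 8987 = 7·1254 + 209; 1254 = 6·209 + 0 → 209
gcd(209, 14421): 14421 = 69·209 + 0 → 209
gcd(209, 85063): 85063 = 407·209 + 0 → 209
gcd(209, 80883): 80883 = 387·209 + 0 → 209

209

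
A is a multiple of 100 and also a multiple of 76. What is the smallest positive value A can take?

1900

100 = 2² · 5²; 76 = 2² · 19
max exponents: 2² · 5² · 19 = 1900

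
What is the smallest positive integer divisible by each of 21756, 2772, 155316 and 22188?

1327485852

21756 = 2² · 3 · 7² · 37; 2772 = 2² · 3² · 7 · 11; 155316 = 2² · 3 · 7 · 43²; 22188 = 2² · 3 · 43²
lcm takes max exponent of each prime: 2² · 3² · 7² · 11 · 37 · 43² = 1327485852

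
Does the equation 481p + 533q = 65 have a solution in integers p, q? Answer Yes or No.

By Bézout, 481p + 533q = 65 has integer solutions iff gcd(481, 533) | 65.
Euclid: 533 = 1·481 + 52; 481 = 9·52 + 13; 52 = 4·13 + 0. gcd = 13; 65 mod 13 = 0. Yes.

Yes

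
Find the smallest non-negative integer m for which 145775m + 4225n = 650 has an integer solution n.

Euclid: 145775 = 34·4225 + 2125; 4225 = 1·2125 + 2100; 2125 = 1·2100 + 25; 2100 = 84·25 + 0 → gcd = 25; 650 = 25·26.
Back-substitution yields 145775·(2) + 4225·(-69) = 25, so one solution is m = 2·26 = 52, n = -69·26 = -1794.
Solutions in m differ by 4225/25 = 169; the one in [0, 169) is 52 mod 169 = 52.

52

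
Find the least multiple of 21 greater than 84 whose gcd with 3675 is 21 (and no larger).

3675 = 21·175. Any k with gcd(k, 3675) = 21 is a multiple of 21, say 21s, with s coprime to 175.
Need s > 84/21, so s ≥ 5. First s ≥ 5 with gcd(s, 175) = 1 is s = 6. Thus k = 21·6 = 126.

126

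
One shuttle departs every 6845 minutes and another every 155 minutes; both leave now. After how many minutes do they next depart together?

212195

6845 = 5 · 37²; 155 = 5 · 31
max exponents: 5 · 31 · 37² = 212195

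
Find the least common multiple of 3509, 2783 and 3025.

3509 = 11² · 29; 2783 = 11² · 23; 3025 = 5² · 11²
lcm takes max exponent of each prime: 5² · 11² · 23 · 29 = 2017675

2017675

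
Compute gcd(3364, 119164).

4

Euclid: 119164 = 35·3364 + 1424; 3364 = 2·1424 + 516; 1424 = 2·516 + 392; 516 = 1·392 + 124; 392 = 3·124 + 20; 124 = 6·20 + 4; 20 = 5·4 + 0. Last nonzero remainder: 4.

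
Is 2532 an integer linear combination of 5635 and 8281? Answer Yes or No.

By Bézout, 5635s − 8281t = 2532 has integer solutions iff gcd(5635, 8281) | 2532.
Euclid: 8281 = 1·5635 + 2646; 5635 = 2·2646 + 343; 2646 = 7·343 + 245; 343 = 1·245 + 98; 245 = 2·98 + 49; 98 = 2·49 + 0. gcd = 49; 2532 mod 49 = 33. No.

No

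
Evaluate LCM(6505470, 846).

305757090

gcd first: 6505470 = 7689·846 + 576; 846 = 1·576 + 270; 576 = 2·270 + 36; 270 = 7·36 + 18; 36 = 2·18 + 0 → gcd = 18
lcm = 6505470·846/gcd = 5503627620/18 = 305757090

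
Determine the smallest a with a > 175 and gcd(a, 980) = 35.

gcd(a, 980) = 35 forces 35 | a; write a = 35s. Then gcd(35s, 35·28) = 35·gcd(s, 28), so need gcd(s, 28) = 1.
35s > 175 gives s ≥ 6. The least s ≥ 6 coprime to 28 is 9, so a = 35·9 = 315.

315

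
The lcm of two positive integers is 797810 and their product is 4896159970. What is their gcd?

gcd·lcm = product, so gcd = 4896159970/797810 = 6137.

6137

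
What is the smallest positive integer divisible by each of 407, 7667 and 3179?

407 = 11 · 37; 7667 = 11 · 17 · 41; 3179 = 11 · 17²
lcm takes max exponent of each prime: 11 · 17² · 37 · 41 = 4822543

4822543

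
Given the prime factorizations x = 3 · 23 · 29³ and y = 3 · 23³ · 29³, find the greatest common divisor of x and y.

1682841

min exponent per shared prime: 3 · 23 · 29³ = 1682841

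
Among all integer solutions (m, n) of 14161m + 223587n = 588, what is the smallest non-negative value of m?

1200

gcd(14161, 223587) = 49 (Euclid: 223587 = 15·14161 + 11172; 14161 = 1·11172 + 2989; 11172 = 3·2989 + 2205; 2989 = 1·2205 + 784; 2205 = 2·784 + 637; 784 = 1·637 + 147; 637 = 4·147 + 49; 147 = 3·49 + 0), and 49 | 588.
Extended Euclid: 14161·(-1421) + 223587·(90) = 49. Scale by 12: m₀ = -17052.
General solution m = m₀ + 4563t; reducing mod 4563 gives m = 1200 (and n = -76).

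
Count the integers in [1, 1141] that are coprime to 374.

488

Prime factors of 374: 2, 11, 17. Count integers ≤ 1141 divisible by none of them.
By inclusion–exclusion: 1141 − ⌊1141/2⌋ − ⌊1141/11⌋ − ⌊1141/17⌋ + ⌊1141/22⌋ + ⌊1141/34⌋ + ⌊1141/187⌋ − ⌊1141/374⌋ = 488.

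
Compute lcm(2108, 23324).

2108 = 2² · 17 · 31; 23324 = 2² · 7³ · 17
max exponents: 2² · 7³ · 17 · 31 = 723044

723044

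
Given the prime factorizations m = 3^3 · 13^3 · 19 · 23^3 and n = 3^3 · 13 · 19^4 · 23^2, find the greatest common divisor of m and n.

min exponent per shared prime: 3^3 · 13 · 19 · 23^2 = 3527901

3527901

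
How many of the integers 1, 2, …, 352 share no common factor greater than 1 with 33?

33 = 3·11. Inclusion–exclusion on these primes:
352 − ⌊352/3⌋ − ⌊352/11⌋ + ⌊352/33⌋ = 213

213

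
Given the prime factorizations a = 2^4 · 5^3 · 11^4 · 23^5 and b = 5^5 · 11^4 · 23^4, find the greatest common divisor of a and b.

min exponent per shared prime: 5^3 · 11^4 · 23^4 = 512144010125

512144010125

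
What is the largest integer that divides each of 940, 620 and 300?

940 = 2² · 5 · 47; 620 = 2² · 5 · 31; 300 = 2² · 3 · 5²
gcd takes min exponent of each prime: 2² · 5 = 20

20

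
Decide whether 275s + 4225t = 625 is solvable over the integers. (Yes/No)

Yes

gcd(275, 4225): 4225 = 15·275 + 100; 275 = 2·100 + 75; 100 = 1·75 + 25; 75 = 3·25 + 0 → 25
25 divides 625, so a solution exists.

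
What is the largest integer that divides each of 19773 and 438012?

Euclid: 438012 = 22·19773 + 3006; 19773 = 6·3006 + 1737; 3006 = 1·1737 + 1269; 1737 = 1·1269 + 468; 1269 = 2·468 + 333; 468 = 1·333 + 135; 333 = 2·135 + 63; 135 = 2·63 + 9; 63 = 7·9 + 0. Last nonzero remainder: 9.

9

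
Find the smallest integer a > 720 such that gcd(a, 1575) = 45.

765

Multiples of 45 above 720: 45·17, 45·18, … . Need the cofactor coprime to 1575/45 = 35.
Checking s = 17, 18, … the first with gcd(s, 35) = 1 is s = 17, giving 765.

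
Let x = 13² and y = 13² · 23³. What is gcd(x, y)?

169

min exponent per shared prime: 13² = 169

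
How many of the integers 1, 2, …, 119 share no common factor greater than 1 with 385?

75

385 = 5·7·11. Inclusion–exclusion on these primes:
119 − ⌊119/5⌋ − ⌊119/7⌋ − ⌊119/11⌋ + ⌊119/35⌋ + ⌊119/55⌋ + ⌊119/77⌋ − ⌊119/385⌋ = 75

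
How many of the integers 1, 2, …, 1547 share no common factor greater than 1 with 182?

612

182 = 2·7·13. Inclusion–exclusion on these primes:
1547 − ⌊1547/2⌋ − ⌊1547/7⌋ − ⌊1547/13⌋ + ⌊1547/14⌋ + ⌊1547/26⌋ + ⌊1547/91⌋ − ⌊1547/182⌋ = 612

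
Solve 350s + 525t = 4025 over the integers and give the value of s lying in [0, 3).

Euclid: 525 = 1·350 + 175; 350 = 2·175 + 0 → gcd = 175; 4025 = 175·23.
Back-substitution yields 350·(-1) + 525·(1) = 175, so one solution is s = -1·23 = -23, t = 1·23 = 23.
Solutions in s differ by 525/175 = 3; the one in [0, 3) is -23 mod 3 = 1.

1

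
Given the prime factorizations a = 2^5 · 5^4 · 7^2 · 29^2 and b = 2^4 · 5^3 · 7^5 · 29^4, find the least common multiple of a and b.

max exponent per prime: 2^5 · 5^4 · 7^5 · 29^4 = 237745435340000

237745435340000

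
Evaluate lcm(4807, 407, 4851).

78435819

4807 = 11 · 19 · 23; 407 = 11 · 37; 4851 = 3² · 7² · 11
lcm takes max exponent of each prime: 3² · 7² · 11 · 19 · 23 · 37 = 78435819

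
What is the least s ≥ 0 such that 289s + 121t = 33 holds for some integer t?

gcd(289, 121) = 1 (Euclid: 289 = 2·121 + 47; 121 = 2·47 + 27; 47 = 1·27 + 20; 27 = 1·20 + 7; 20 = 2·7 + 6; 7 = 1·6 + 1; 6 = 6·1 + 0), and 1 | 33.
Extended Euclid: 289·(-18) + 121·(43) = 1. Scale by 33: s₀ = -594.
General solution s = s₀ + 121k; reducing mod 121 gives s = 11 (and t = -26).

11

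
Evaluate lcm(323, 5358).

91086

323 = 17 · 19; 5358 = 2 · 3 · 19 · 47
max exponents: 2 · 3 · 17 · 19 · 47 = 91086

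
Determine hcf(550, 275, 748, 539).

11

550 = 2 · 5² · 11; 275 = 5² · 11; 748 = 2² · 11 · 17; 539 = 7² · 11
gcd takes min exponent of each prime: 11 = 11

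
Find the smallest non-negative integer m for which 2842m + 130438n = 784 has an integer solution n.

1010

Reduce mod 130438: 2842m ≡ 784 (mod 130438). With g = gcd(2842, 130438) = 98 dividing 784, divide through: 29m ≡ 8 (mod 1331).
Since gcd(29, 1331) = 1, m ≡ 8·(29)⁻¹ ≡ 1010 (mod 1331). Smallest non-negative: 1010.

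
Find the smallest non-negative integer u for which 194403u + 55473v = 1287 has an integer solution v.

1350

Euclid: 194403 = 3·55473 + 27984; 55473 = 1·27984 + 27489; 27984 = 1·27489 + 495; 27489 = 55·495 + 264; 495 = 1·264 + 231; 264 = 1·231 + 33; 231 = 7·33 + 0 → gcd = 33; 1287 = 33·39.
Back-substitution yields 194403·(-224) + 55473·(785) = 33, so one solution is u = -224·39 = -8736, v = 785·39 = 30615.
Solutions in u differ by 55473/33 = 1681; the one in [0, 1681) is -8736 mod 1681 = 1350.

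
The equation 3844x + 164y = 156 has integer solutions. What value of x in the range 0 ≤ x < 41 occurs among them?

gcd(3844, 164) = 4 (Euclid: 3844 = 23·164 + 72; 164 = 2·72 + 20; 72 = 3·20 + 12; 20 = 1·12 + 8; 12 = 1·8 + 4; 8 = 2·4 + 0), and 4 | 156.
Extended Euclid: 3844·(16) + 164·(-375) = 4. Scale by 39: x₀ = 624.
General solution x = x₀ + 41t; reducing mod 41 gives x = 9 (and y = -210).

9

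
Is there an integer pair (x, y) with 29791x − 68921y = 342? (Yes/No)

Yes

gcd(29791, 68921): 68921 = 2·29791 + 9339; 29791 = 3·9339 + 1774; 9339 = 5·1774 + 469; 1774 = 3·469 + 367; 469 = 1·367 + 102; 367 = 3·102 + 61; 102 = 1·61 + 41; 61 = 1·41 + 20; 41 = 2·20 + 1; 20 = 20·1 + 0 → 1
1 divides 342, so a solution exists.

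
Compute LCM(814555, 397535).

814555 = 5 · 7 · 17 · 37²; 397535 = 5 · 43³
max exponents: 5 · 7 · 17 · 37² · 43³ = 64762824385

64762824385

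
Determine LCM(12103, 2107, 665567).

12103 = 7² · 13 · 19; 2107 = 7² · 43; 665567 = 7² · 17² · 47
lcm takes max exponent of each prime: 7² · 13 · 17² · 19 · 43 · 47 = 7068987107

7068987107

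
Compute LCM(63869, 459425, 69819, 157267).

65579666365109325

63869 = 13 · 17³; 459425 = 5² · 17 · 23 · 47; 69819 = 3 · 17 · 37²; 157267 = 11 · 17 · 29²
lcm takes max exponent of each prime: 3 · 5² · 11 · 13 · 17³ · 23 · 29² · 37² · 47 = 65579666365109325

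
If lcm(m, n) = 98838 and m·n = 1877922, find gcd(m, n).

gcd·lcm = product, so gcd = 1877922/98838 = 19.

19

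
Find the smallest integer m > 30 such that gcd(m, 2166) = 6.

Multiples of 6 above 30: 6·6, 6·7, … . Need the cofactor coprime to 2166/6 = 361.
Checking s = 6, 7, … the first with gcd(s, 361) = 1 is s = 6, giving 36.

36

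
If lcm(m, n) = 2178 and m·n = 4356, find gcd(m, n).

gcd·lcm = product, so gcd = 4356/2178 = 2.

2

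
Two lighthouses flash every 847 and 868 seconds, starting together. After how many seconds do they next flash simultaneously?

847 = 7 · 11²; 868 = 2² · 7 · 31
max exponents: 2² · 7 · 11² · 31 = 105028

105028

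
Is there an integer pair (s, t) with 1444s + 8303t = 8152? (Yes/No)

By Bézout, 1444s + 8303t = 8152 has integer solutions iff gcd(1444, 8303) | 8152.
Euclid: 8303 = 5·1444 + 1083; 1444 = 1·1083 + 361; 1083 = 3·361 + 0. gcd = 361; 8152 mod 361 = 210. No.

No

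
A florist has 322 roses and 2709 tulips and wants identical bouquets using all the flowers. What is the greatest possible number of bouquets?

Euclid: 2709 = 8·322 + 133; 322 = 2·133 + 56; 133 = 2·56 + 21; 56 = 2·21 + 14; 21 = 1·14 + 7; 14 = 2·7 + 0. Last nonzero remainder: 7.

7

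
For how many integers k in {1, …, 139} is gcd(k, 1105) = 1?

97

Prime factors of 1105: 5, 13, 17. Count integers ≤ 139 divisible by none of them.
By inclusion–exclusion: 139 − ⌊139/5⌋ − ⌊139/13⌋ − ⌊139/17⌋ + ⌊139/65⌋ + ⌊139/85⌋ + ⌊139/221⌋ − ⌊139/1105⌋ = 97.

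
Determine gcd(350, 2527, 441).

gcd(350, 2527): 2527 = 7·350 + 77; 350 = 4·77 + 42; 77 = 1·42 + 35; 42 = 1·35 + 7; 35 = 5·7 + 0 → 7
gcd(7, 441): 441 = 63·7 + 0 → 7

7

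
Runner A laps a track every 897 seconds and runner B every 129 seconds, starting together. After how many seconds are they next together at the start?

gcd first: 897 = 6·129 + 123; 129 = 1·123 + 6; 123 = 20·6 + 3; 6 = 2·3 + 0 → gcd = 3
lcm = 897·129/gcd = 115713/3 = 38571

38571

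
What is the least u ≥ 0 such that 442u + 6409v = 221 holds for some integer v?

15

Euclid: 6409 = 14·442 + 221; 442 = 2·221 + 0 → gcd = 221; 221 = 221·1.
Back-substitution yields 442·(-14) + 6409·(1) = 221, so one solution is u = -14·1 = -14, v = 1·1 = 1.
Solutions in u differ by 6409/221 = 29; the one in [0, 29) is -14 mod 29 = 15.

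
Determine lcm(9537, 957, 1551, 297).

lcm(9537, 957) = 9537·957/gcd = 9126909/33 = 276573
lcm(276573, 1551) = 276573·1551/gcd = 428964723/33 = 12998931
lcm(12998931, 297) = 12998931·297/gcd = 3860682507/33 = 116990379

116990379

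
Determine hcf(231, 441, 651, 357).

gcd(231, 441): 441 = 1·231 + 210; 231 = 1·210 + 21; 210 = 10·21 + 0 → 21
gcd(21, 651): 651 = 31·21 + 0 → 21
gcd(21, 357): 357 = 17·21 + 0 → 21

21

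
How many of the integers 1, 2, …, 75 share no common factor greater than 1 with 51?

47

Prime factors of 51: 3, 17. Count integers ≤ 75 divisible by none of them.
By inclusion–exclusion: 75 − ⌊75/3⌋ − ⌊75/17⌋ + ⌊75/51⌋ = 47.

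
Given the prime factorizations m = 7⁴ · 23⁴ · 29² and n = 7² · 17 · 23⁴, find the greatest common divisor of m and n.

min exponent per shared prime: 7² · 23⁴ = 13712209

13712209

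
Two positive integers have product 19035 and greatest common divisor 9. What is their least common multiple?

2115

For any two positive integers, gcd × lcm equals their product. Hence lcm = 19035 / 9 = 2115.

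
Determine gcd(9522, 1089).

9

9522 = 2 · 3² · 23²
1089 = 3² · 11²
Common: 3² = 9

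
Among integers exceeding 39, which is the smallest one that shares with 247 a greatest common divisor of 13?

52

247 = 13·19. Any t with gcd(t, 247) = 13 is a multiple of 13, say 13s, with s coprime to 19.
Need s > 39/13, so s ≥ 4. First s ≥ 4 with gcd(s, 19) = 1 is s = 4. Thus t = 13·4 = 52.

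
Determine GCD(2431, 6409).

Euclid: 6409 = 2·2431 + 1547; 2431 = 1·1547 + 884; 1547 = 1·884 + 663; 884 = 1·663 + 221; 663 = 3·221 + 0. Last nonzero remainder: 221.

221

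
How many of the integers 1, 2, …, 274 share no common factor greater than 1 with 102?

Prime factors of 102: 2, 3, 17. Count integers ≤ 274 divisible by none of them.
By inclusion–exclusion: 274 − ⌊274/2⌋ − ⌊274/3⌋ − ⌊274/17⌋ + ⌊274/6⌋ + ⌊274/34⌋ + ⌊274/51⌋ − ⌊274/102⌋ = 86.

86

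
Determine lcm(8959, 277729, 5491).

5276851

8959 = 17² · 31; 277729 = 17² · 31²; 5491 = 17² · 19
lcm takes max exponent of each prime: 17² · 19 · 31² = 5276851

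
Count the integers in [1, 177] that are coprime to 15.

15 = 3·5. Inclusion–exclusion on these primes:
177 − ⌊177/3⌋ − ⌊177/5⌋ + ⌊177/15⌋ = 94

94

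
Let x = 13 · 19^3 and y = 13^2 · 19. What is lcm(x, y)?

1159171

max exponent per prime: 13^2 · 19^3 = 1159171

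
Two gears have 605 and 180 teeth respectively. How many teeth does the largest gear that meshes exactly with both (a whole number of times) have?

5

Euclid: 605 = 3·180 + 65; 180 = 2·65 + 50; 65 = 1·50 + 15; 50 = 3·15 + 5; 15 = 3·5 + 0. Last nonzero remainder: 5.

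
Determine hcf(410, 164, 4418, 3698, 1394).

410 = 2 · 5 · 41; 164 = 2² · 41; 4418 = 2 · 47²; 3698 = 2 · 43²; 1394 = 2 · 17 · 41
gcd takes min exponent of each prime: 2 = 2

2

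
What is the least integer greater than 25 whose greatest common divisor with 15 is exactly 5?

35

15 = 5·3. Any k with gcd(k, 15) = 5 is a multiple of 5, say 5s, with s coprime to 3.
Need s > 25/5, so s ≥ 6. First s ≥ 6 with gcd(s, 3) = 1 is s = 7. Thus k = 5·7 = 35.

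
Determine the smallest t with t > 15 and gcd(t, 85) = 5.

20

Multiples of 5 above 15: 5·4, 5·5, … . Need the cofactor coprime to 85/5 = 17.
Checking s = 4, 5, … the first with gcd(s, 17) = 1 is s = 4, giving 20.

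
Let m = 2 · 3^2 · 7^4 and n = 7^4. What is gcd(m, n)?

min exponent per shared prime: 7^4 = 2401

2401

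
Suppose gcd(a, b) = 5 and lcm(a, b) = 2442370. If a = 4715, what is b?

Using ab = gcd(a,b)·lcm(a,b) = 5·2442370 = 12211850, we get b = 12211850/4715 = 2590.

2590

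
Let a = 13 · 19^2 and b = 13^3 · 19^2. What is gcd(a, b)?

min exponent per shared prime: 13 · 19^2 = 4693

4693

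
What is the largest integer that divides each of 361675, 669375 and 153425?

425

gcd(361675, 669375): 669375 = 1·361675 + 307700; 361675 = 1·307700 + 53975; 307700 = 5·53975 + 37825; 53975 = 1·37825 + 16150; 37825 = 2·16150 + 5525; 16150 = 2·5525 + 5100; 5525 = 1·5100 + 425; 5100 = 12·425 + 0 → 425
gcd(425, 153425): 153425 = 361·425 + 0 → 425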